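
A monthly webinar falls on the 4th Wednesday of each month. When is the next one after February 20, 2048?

February 2048 starts on a Saturday; its first Wednesday is the 5th, so the 4th Wednesday is the 26th — February 26, 2048.
February 26, 2048 is after February 20, 2048, so that is the next one.

February 26, 2048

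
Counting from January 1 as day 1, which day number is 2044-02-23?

54

Days in months before February: 31 = 31.
Plus 23 days into February → day 54.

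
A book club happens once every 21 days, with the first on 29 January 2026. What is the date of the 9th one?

The 9th occurrence is 8 intervals after the first: 8 × 21 = 168 days after 29 January 2026.
January has 31 days — 2 days to the end of January leaves 166.
February has 28 days (138 left).
March has 31 days (107 left).
April has 30 days (77 left).
May has 31 days (46 left).
June has 30 days (16 left).
16 days into July → 16 July 2026.

16 July 2026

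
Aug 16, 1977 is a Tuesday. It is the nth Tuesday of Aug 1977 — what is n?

Day 16 falls in week ⌈16/7⌉ of the month.
Days 1–7 hold the 1st Tuesday, 8–14 the 2nd, 15–21 the 3rd, 22–28 the 4th, 29–31 the 5th.
16 is in the range for the 3rd.

3rd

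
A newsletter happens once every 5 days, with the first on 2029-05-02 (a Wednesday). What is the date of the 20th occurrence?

2029-08-05

The 20th occurrence is 19 intervals after the first: 19 × 5 = 95 days after 2029-05-02.
May has 31 days — 29 days to the end of May leaves 66.
June has 30 days (36 left).
July has 31 days (5 left).
5 days into August → 2029-08-05.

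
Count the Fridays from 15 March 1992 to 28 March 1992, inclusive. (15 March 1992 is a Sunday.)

15 March 1992 is a Sunday; the first Friday on or after it is 20 March 1992 (5 days later).
From 20 March 1992 to 28 March 1992 is 28 − 20 = 8 days.
8 ÷ 7 = 1 full weeks with remainder 1, so 1 more Fridays after the first → 2.

2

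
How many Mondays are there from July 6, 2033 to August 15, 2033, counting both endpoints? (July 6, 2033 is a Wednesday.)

July 6, 2033 is a Wednesday; the first Monday on or after it is July 11, 2033 (5 days later).
From July 11, 2033 to August 15, 2033: 20 + 15 = 35 days (rest of July, August).
35 ÷ 7 = 5 full weeks with remainder 0, so 5 more Mondays after the first → 6.

6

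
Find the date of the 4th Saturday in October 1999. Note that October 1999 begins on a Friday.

October 23, 1999

October 1999 begins on a Friday, so the first Saturday is October 2 (1 day later).
The 4th Saturday is 3 weeks later: 2 + 21 = 23.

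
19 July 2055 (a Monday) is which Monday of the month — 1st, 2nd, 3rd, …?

Day 19 falls in week ⌈19/7⌉ of the month.
Days 1–7 hold the 1st Monday, 8–14 the 2nd, 15–21 the 3rd, 22–28 the 4th, 29–31 the 5th.
19 is in the range for the 3rd.

3rd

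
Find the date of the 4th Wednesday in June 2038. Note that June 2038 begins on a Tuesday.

June 2038 begins on a Tuesday, so the first Wednesday is June 2 (1 day later).
The 4th Wednesday is 3 weeks later: 2 + 21 = 23.

23 June 2038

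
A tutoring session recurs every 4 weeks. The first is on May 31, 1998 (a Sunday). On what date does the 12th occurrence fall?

The 12th occurrence is 11 intervals after the first: 11 × 28 = 308 days after May 31, 1998.
May has 31 days — 0 days to the end of May leaves 308.
June has 30 days (278 left).
July has 31 days (247 left).
August has 31 days (216 left).
September has 30 days (186 left).
October has 31 days (155 left).
November has 30 days (125 left).
December has 31 days (94 left).
January has 31 days (63 left).
February has 28 days (35 left).
March has 31 days (4 left).
4 days into April → April 4, 1999.

April 4, 1999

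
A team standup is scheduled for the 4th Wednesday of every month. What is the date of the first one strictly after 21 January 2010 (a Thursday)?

January 2010 starts on a Friday; its first Wednesday is the 6th, so the 4th Wednesday is the 27th — 27 January 2010.
27 January 2010 is after 21 January 2010, so that is the next one.

27 January 2010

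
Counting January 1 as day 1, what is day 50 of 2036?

February 19, 2036

January has 31 days (50 − 31 = 19 remain).
19 into February → February 19.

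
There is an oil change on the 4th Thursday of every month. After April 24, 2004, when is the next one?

May 27, 2004

April 2004 starts on a Thursday; its first Thursday is the 1st, so the 4th Thursday is the 22nd — April 22, 2004.
That is not after April 24, 2004, so look at May 2004.
May 2004 starts on a Saturday; its first Thursday is the 6th, so the 4th Thursday is the 27th — May 27, 2004.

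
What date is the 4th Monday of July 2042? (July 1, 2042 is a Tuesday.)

28 July 2042

July 2042 begins on a Tuesday, so the first Monday is July 7 (6 days later).
The 4th Monday is 3 weeks later: 7 + 21 = 28.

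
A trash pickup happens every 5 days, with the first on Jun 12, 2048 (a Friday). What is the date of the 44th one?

Jan 13, 2049

The 44th occurrence is 43 intervals after the first: 43 × 5 = 215 days after Jun 12, 2048.
Jun has 30 days — 18 days to the end of Jun leaves 197.
Jul has 31 days (166 left).
Aug has 31 days (135 left).
Sep has 30 days (105 left).
Oct has 31 days (74 left).
Nov has 30 days (44 left).
Dec has 31 days (13 left).
13 days into Jan → Jan 13, 2049.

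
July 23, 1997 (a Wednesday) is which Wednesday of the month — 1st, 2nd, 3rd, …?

Day 23 falls in week ⌈23/7⌉ of the month.
Days 1–7 hold the 1st Wednesday, 8–14 the 2nd, 15–21 the 3rd, 22–28 the 4th, 29–31 the 5th.
23 is in the range for the 4th.

4th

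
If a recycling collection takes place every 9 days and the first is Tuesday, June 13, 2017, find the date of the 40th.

The 40th occurrence is 39 intervals after the first: 39 × 9 = 351 days after June 13, 2017.
June has 30 days — 17 days to the end of June leaves 334.
July has 31 days (303 left).
August has 31 days (272 left).
September has 30 days (242 left).
October has 31 days (211 left).
November has 30 days (181 left).
December has 31 days (150 left).
January has 31 days (119 left).
February has 28 days (91 left).
March has 31 days (60 left).
April has 30 days (30 left).
30 days into May → May 30, 2018.

May 30, 2018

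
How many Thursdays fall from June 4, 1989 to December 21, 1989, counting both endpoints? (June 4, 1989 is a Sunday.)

29

June 4, 1989 is a Sunday; the first Thursday on or after it is June 8, 1989 (4 days later).
From June 8, 1989 to December 21, 1989: 22 + 31 + 31 + 30 + 31 + 30 + 21 = 196 days (rest of June, July, August, September, October, November, December).
196 ÷ 7 = 28 full weeks with remainder 0, so 28 more Thursdays after the first → 29.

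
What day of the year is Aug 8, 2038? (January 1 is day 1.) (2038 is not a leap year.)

Days in months before Aug: 31 + 28 + 31 + 30 + 31 + 30 + 31 = 212.
Plus 8 days into Aug → day 220.

220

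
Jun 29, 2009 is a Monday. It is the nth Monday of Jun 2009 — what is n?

Day 29 falls in week ⌈29/7⌉ of the month.
Days 1–7 hold the 1st Monday, 8–14 the 2nd, 15–21 the 3rd, 22–28 the 4th, 29–31 the 5th.
29 is in the range for the 5th.

5th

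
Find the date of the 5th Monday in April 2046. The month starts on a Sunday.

2046-04-30

April 2046 begins on a Sunday, so the first Monday is April 2 (1 day later).
The 5th Monday is 4 weeks later: 2 + 28 = 30.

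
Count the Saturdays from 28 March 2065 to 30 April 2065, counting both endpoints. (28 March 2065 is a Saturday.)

28 March 2065 is a Saturday; the first Saturday on or after it is 28 March 2065.
From 28 March 2065 to 30 April 2065: 3 + 30 = 33 days (rest of March, April).
33 ÷ 7 = 4 full weeks with remainder 5, so 4 more Saturdays after the first → 5.

5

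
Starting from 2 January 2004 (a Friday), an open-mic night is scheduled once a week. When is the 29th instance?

16 July 2004

The 29th occurrence is 28 intervals after the first: 28 × 7 = 196 days after 2 January 2004.
January has 31 days — 29 days to the end of January leaves 167.
February has 29 days (138 left).
March has 31 days (107 left).
April has 30 days (77 left).
May has 31 days (46 left).
June has 30 days (16 left).
16 days into July → 16 July 2004.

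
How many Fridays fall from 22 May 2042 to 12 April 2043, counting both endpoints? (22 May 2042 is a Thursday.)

47

22 May 2042 is a Thursday; the first Friday on or after it is 23 May 2042 (1 day later).
From 23 May 2042 to 12 April 2043: 222 + 102 = 324 days (rest of 2042, to 12 April 2043 in 2043).
324 ÷ 7 = 46 full weeks with remainder 2, so 46 more Fridays after the first → 47.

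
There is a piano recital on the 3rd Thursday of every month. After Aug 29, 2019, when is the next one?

Sep 19, 2019

Aug 2019 starts on a Thursday; its first Thursday is the 1st, so the 3rd Thursday is the 15th — Aug 15, 2019.
That is not after Aug 29, 2019, so look at Sep 2019.
Sep 2019 starts on a Sunday; its first Thursday is the 5th, so the 3rd Thursday is the 19th — Sep 19, 2019.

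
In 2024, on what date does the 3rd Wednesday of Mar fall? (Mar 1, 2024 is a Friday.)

Mar 2024 begins on a Friday, so the first Wednesday is Mar 6 (5 days later).
The 3rd Wednesday is 2 weeks later: 6 + 14 = 20.

Mar 20, 2024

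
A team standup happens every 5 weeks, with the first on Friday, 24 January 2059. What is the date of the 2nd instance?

The 2nd occurrence is 1 interval after the first: 1 × 35 = 35 days after 24 January 2059.
January has 31 days — 7 days to the end of January leaves 28.
28 days into February → 28 February 2059.

28 February 2059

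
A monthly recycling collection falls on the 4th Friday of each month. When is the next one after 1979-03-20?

1979-03-23

March 1979 starts on a Thursday; its first Friday is the 2nd, so the 4th Friday is the 23rd — 1979-03-23.
1979-03-23 is after 1979-03-20, so that is the next one.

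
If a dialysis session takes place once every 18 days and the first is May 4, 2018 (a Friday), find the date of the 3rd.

The 3rd occurrence is 2 intervals after the first: 2 × 18 = 36 days after May 4, 2018.
May has 31 days — 27 days to the end of May leaves 9.
9 days into Jun → Jun 9, 2018.

Jun 9, 2018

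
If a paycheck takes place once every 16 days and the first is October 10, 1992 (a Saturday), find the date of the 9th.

February 15, 1993

The 9th occurrence is 8 intervals after the first: 8 × 16 = 128 days after October 10, 1992.
October has 31 days — 21 days to the end of October leaves 107.
November has 30 days (77 left).
December has 31 days (46 left).
January has 31 days (15 left).
15 days into February → February 15, 1993.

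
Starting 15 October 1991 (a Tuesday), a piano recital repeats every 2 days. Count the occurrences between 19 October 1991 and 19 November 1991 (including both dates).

16

Occurrences land 2·i days after 15 October 1991 for i = 0, 1, 2, …
19 October 1991 is 4 days after the start; 4 ÷ 2 = 2 remainder 0. First occurrence in the window: #3 on 19 October 1991 (2×2 = 4 days in).
19 November 1991 is 35 days after the start; 35 ÷ 2 = 17 remainder 1. Last occurrence in the window: #18 on 18 November 1991.
Occurrences #3 through #18: 16 in total.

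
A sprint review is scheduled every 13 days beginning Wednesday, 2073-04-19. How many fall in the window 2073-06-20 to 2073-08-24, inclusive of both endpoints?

5

Occurrences land 13·i days after 2073-04-19 for i = 0, 1, 2, …
2073-06-20 is 62 days after the start; 62 ÷ 13 = 4 remainder 10; since the remainder is 10, round up to i = 5. First occurrence in the window: #6 on 2073-06-23 (5×13 = 65 days in).
2073-08-24 is 127 days after the start; 127 ÷ 13 = 9 remainder 10. Last occurrence in the window: #10 on 2073-08-14.
Occurrences #6 through #10: 5 in total.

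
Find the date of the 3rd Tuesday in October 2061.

The first Tuesday of October 2061 is October 4.
The 3rd Tuesday is 2 weeks later: 4 + 14 = 18.

18 October 2061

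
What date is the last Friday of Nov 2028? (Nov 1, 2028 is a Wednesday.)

Nov 2028 begins on a Wednesday, so the first Friday is Nov 3 (2 days later).
Nov 2028 has 30 days. Adding weeks: 3, 10, 17, 24 — the last one ≤ 30 is the 24th.

Nov 24, 2028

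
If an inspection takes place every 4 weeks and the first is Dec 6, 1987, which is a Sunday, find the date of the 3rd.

Jan 31, 1988

The 3rd occurrence is 2 intervals after the first: 2 × 28 = 56 days after Dec 6, 1987.
Dec has 31 days — 25 days to the end of Dec leaves 31.
31 days into Jan → Jan 31, 1988.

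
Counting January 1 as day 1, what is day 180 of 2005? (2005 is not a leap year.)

January has 31 days (180 − 31 = 149 remain).
February has 28 days (149 − 28 = 121 remain).
March has 31 days (121 − 31 = 90 remain).
April has 30 days (90 − 30 = 60 remain).
May has 31 days (60 − 31 = 29 remain).
29 into June → June 29.

2005-06-29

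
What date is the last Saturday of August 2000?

26 August 2000

The first Saturday of August 2000 is August 5.
August 2000 has 31 days. Adding weeks: 5, 12, 19, 26 — the last one ≤ 31 is the 26th.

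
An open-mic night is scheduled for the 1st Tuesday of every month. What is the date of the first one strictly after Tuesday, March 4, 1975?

April 1, 1975

March 1975 starts on a Saturday, so its 1st Tuesday is March 4, 1975 (3 days in).
That is not after March 4, 1975, so look at April 1975.
April 1975 starts on a Tuesday, so its 1st Tuesday is April 1, 1975.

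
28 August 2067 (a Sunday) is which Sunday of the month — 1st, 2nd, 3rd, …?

Day 28 falls in week ⌈28/7⌉ of the month.
Days 1–7 hold the 1st Sunday, 8–14 the 2nd, 15–21 the 3rd, 22–28 the 4th, 29–31 the 5th.
28 is in the range for the 4th.

4th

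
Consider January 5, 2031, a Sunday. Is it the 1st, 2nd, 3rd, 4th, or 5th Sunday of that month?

1st

Day 5 falls in week ⌈5/7⌉ of the month.
Days 1–7 hold the 1st Sunday, 8–14 the 2nd, 15–21 the 3rd, 22–28 the 4th, 29–31 the 5th.
5 is in the range for the 1st.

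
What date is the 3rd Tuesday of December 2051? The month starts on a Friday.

December 2051 begins on a Friday, so the first Tuesday is December 5 (4 days later).
The 3rd Tuesday is 2 weeks later: 5 + 14 = 19.

December 19, 2051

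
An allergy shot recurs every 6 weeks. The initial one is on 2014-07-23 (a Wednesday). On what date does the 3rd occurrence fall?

2014-10-15

The 3rd occurrence is 2 intervals after the first: 2 × 42 = 84 days after 2014-07-23.
July has 31 days — 8 days to the end of July leaves 76.
August has 31 days (45 left).
September has 30 days (15 left).
15 days into October → 2014-10-15.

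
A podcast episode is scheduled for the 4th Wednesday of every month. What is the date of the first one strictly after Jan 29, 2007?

Feb 28, 2007

Jan 2007 starts on a Monday; its first Wednesday is the 3rd, so the 4th Wednesday is the 24th — Jan 24, 2007.
That is not after Jan 29, 2007, so look at Feb 2007.
Feb 2007 starts on a Thursday; its first Wednesday is the 7th, so the 4th Wednesday is the 28th — Feb 28, 2007.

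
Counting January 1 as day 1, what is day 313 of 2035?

Jan has 31 days (313 − 31 = 282 remain).
Feb has 28 days (282 − 28 = 254 remain).
Mar has 31 days (254 − 31 = 223 remain).
Apr has 30 days (223 − 30 = 193 remain).
May has 31 days (193 − 31 = 162 remain).
Jun has 30 days (162 − 30 = 132 remain).
Jul has 31 days (132 − 31 = 101 remain).
Aug has 31 days (101 − 31 = 70 remain).
Sep has 30 days (70 − 30 = 40 remain).
Oct has 31 days (40 − 31 = 9 remain).
9 into Nov → Nov 9.

Nov 9, 2035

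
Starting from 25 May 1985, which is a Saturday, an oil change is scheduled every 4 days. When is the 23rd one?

The 23rd occurrence is 22 intervals after the first: 22 × 4 = 88 days after 25 May 1985.
May has 31 days — 6 days to the end of May leaves 82.
June has 30 days (52 left).
July has 31 days (21 left).
21 days into August → 21 August 1985.

21 August 1985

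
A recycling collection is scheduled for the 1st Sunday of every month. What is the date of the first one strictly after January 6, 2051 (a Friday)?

February 5, 2051

January 2051 starts on a Sunday, so its 1st Sunday is January 1, 2051.
That is not after January 6, 2051, so look at February 2051.
February 2051 starts on a Wednesday, so its 1st Sunday is February 5, 2051 (4 days in).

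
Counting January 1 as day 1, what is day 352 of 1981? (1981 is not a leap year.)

January has 31 days (352 − 31 = 321 remain).
February has 28 days (321 − 28 = 293 remain).
March has 31 days (293 − 31 = 262 remain).
April has 30 days (262 − 30 = 232 remain).
May has 31 days (232 − 31 = 201 remain).
June has 30 days (201 − 30 = 171 remain).
July has 31 days (171 − 31 = 140 remain).
August has 31 days (140 − 31 = 109 remain).
September has 30 days (109 − 30 = 79 remain).
October has 31 days (79 − 31 = 48 remain).
November has 30 days (48 − 30 = 18 remain).
18 into December → December 18.

1981-12-18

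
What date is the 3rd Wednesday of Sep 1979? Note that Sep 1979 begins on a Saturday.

Sep 19, 1979

Sep 1979 begins on a Saturday, so the first Wednesday is Sep 5 (4 days later).
The 3rd Wednesday is 2 weeks later: 5 + 14 = 19.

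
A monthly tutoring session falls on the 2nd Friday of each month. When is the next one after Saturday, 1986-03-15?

March 1986 starts on a Saturday; its first Friday is the 7th, so the 2nd Friday is the 14th — 1986-03-14.
That is not after 1986-03-15, so look at April 1986.
April 1986 starts on a Tuesday; its first Friday is the 4th, so the 2nd Friday is the 11th — 1986-04-11.

1986-04-11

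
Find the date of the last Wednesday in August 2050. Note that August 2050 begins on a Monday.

August 2050 begins on a Monday, so the first Wednesday is August 3 (2 days later).
August 2050 has 31 days. Adding weeks: 3, 10, 17, 24, 31 — the last one ≤ 31 is the 31st.

31 August 2050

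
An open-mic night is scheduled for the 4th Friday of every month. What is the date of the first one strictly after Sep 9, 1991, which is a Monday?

Sep 1991 starts on a Sunday; its first Friday is the 6th, so the 4th Friday is the 27th — Sep 27, 1991.
Sep 27, 1991 is after Sep 9, 1991, so that is the next one.

Sep 27, 1991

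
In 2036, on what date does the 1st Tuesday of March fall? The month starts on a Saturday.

March 2036 begins on a Saturday, so the first Tuesday is March 4 (3 days later).

2036-03-04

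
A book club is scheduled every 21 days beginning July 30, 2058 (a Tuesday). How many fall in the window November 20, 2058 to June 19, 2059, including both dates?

10

Occurrences land 21·i days after July 30, 2058 for i = 0, 1, 2, …
November 20, 2058 is 113 days after the start; 113 ÷ 21 = 5 remainder 8; since the remainder is 8, round up to i = 6. First occurrence in the window: #7 on December 3, 2058 (6×21 = 126 days in).
June 19, 2059 is 324 days after the start; 324 ÷ 21 = 15 remainder 9. Last occurrence in the window: #16 on June 10, 2059.
Occurrences #7 through #16: 10 in total.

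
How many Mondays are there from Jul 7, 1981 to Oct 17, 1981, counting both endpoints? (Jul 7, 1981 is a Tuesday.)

Jul 7, 1981 is a Tuesday; the first Monday on or after it is Jul 13, 1981 (6 days later).
From Jul 13, 1981 to Oct 17, 1981: 18 + 31 + 30 + 17 = 96 days (rest of Jul, Aug, Sep, Oct).
96 ÷ 7 = 13 full weeks with remainder 5, so 13 more Mondays after the first → 14.

14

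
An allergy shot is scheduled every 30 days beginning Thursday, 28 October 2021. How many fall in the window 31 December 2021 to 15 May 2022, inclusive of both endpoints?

Occurrences land 30·i days after 28 October 2021 for i = 0, 1, 2, …
31 December 2021 is 64 days after the start; 64 ÷ 30 = 2 remainder 4; since the remainder is 4, round up to i = 3. First occurrence in the window: #4 on 26 January 2022 (3×30 = 90 days in).
15 May 2022 is 199 days after the start; 199 ÷ 30 = 6 remainder 19. Last occurrence in the window: #7 on 26 April 2022.
Occurrences #4 through #7: 4 in total.

4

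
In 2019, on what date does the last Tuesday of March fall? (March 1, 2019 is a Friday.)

March 26, 2019

March 2019 begins on a Friday, so the first Tuesday is March 5 (4 days later).
March 2019 has 31 days. Adding weeks: 5, 12, 19, 26 — the last one ≤ 31 is the 26th.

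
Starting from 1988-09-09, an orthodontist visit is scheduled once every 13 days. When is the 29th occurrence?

1989-09-08

The 29th occurrence is 28 intervals after the first: 28 × 13 = 364 days after 1988-09-09.
September has 30 days — 21 days to the end of September leaves 343.
October has 31 days (312 left).
November has 30 days (282 left).
December has 31 days (251 left).
January has 31 days (220 left).
February has 28 days (192 left).
March has 31 days (161 left).
April has 30 days (131 left).
May has 31 days (100 left).
June has 30 days (70 left).
July has 31 days (39 left).
August has 31 days (8 left).
8 days into September → 1989-09-08.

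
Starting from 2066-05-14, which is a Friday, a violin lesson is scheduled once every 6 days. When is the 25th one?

The 25th occurrence is 24 intervals after the first: 24 × 6 = 144 days after 2066-05-14.
May has 31 days — 17 days to the end of May leaves 127.
June has 30 days (97 left).
July has 31 days (66 left).
August has 31 days (35 left).
September has 30 days (5 left).
5 days into October → 2066-10-05.

2066-10-05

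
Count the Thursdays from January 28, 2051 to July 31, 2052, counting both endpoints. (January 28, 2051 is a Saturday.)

January 28, 2051 is a Saturday; the first Thursday on or after it is February 2, 2051 (5 days later).
From February 2, 2051 to July 31, 2052: 332 + 213 = 545 days (rest of 2051, to July 31, 2052 in 2052).
545 ÷ 7 = 77 full weeks with remainder 6, so 77 more Thursdays after the first → 78.

78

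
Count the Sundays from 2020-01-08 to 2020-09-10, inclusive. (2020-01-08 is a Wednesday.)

35

2020-01-08 is a Wednesday; the first Sunday on or after it is 2020-01-12 (4 days later).
From 2020-01-12 to 2020-09-10: 19 + 29 + 31 + 30 + 31 + 30 + 31 + 31 + 10 = 242 days (rest of January, February, March, April, May, June, July, August, September).
242 ÷ 7 = 34 full weeks with remainder 4, so 34 more Sundays after the first → 35.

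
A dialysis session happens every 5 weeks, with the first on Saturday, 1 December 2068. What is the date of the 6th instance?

The 6th occurrence is 5 intervals after the first: 5 × 35 = 175 days after 1 December 2068.
December has 31 days — 30 days to the end of December leaves 145.
January has 31 days (114 left).
February has 28 days (86 left).
March has 31 days (55 left).
April has 30 days (25 left).
25 days into May → 25 May 2069.

25 May 2069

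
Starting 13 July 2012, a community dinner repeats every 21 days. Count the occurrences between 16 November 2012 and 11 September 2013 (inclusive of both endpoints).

Occurrences land 21·i days after 13 July 2012 for i = 0, 1, 2, …
16 November 2012 is 126 days after the start; 126 ÷ 21 = 6 remainder 0. First occurrence in the window: #7 on 16 November 2012 (6×21 = 126 days in).
11 September 2013 is 425 days after the start; 425 ÷ 21 = 20 remainder 5. Last occurrence in the window: #21 on 6 September 2013.
Occurrences #7 through #21: 15 in total.

15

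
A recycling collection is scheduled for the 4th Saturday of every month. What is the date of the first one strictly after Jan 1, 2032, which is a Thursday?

Jan 24, 2032

Jan 2032 starts on a Thursday; its first Saturday is the 3rd, so the 4th Saturday is the 24th — Jan 24, 2032.
Jan 24, 2032 is after Jan 1, 2032, so that is the next one.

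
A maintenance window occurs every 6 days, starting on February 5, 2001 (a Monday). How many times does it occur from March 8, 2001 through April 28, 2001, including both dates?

Occurrences land 6·i days after February 5, 2001 for i = 0, 1, 2, …
March 8, 2001 is 31 days after the start; 31 ÷ 6 = 5 remainder 1; since the remainder is 1, round up to i = 6. First occurrence in the window: #7 on March 13, 2001 (6×6 = 36 days in).
April 28, 2001 is 82 days after the start; 82 ÷ 6 = 13 remainder 4. Last occurrence in the window: #14 on April 24, 2001.
Occurrences #7 through #14: 8 in total.

8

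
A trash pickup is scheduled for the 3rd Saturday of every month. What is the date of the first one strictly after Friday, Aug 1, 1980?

Aug 1980 starts on a Friday; its first Saturday is the 2nd, so the 3rd Saturday is the 16th — Aug 16, 1980.
Aug 16, 1980 is after Aug 1, 1980, so that is the next one.

Aug 16, 1980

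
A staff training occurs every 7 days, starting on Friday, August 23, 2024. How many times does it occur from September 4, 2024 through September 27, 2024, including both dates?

Occurrences land 7·i days after August 23, 2024 for i = 0, 1, 2, …
September 4, 2024 is 12 days after the start; 12 ÷ 7 = 1 remainder 5; since the remainder is 5, round up to i = 2. First occurrence in the window: #3 on September 6, 2024 (2×7 = 14 days in).
September 27, 2024 is 35 days after the start; 35 ÷ 7 = 5 remainder 0. Last occurrence in the window: #6 on September 27, 2024.
Occurrences #3 through #6: 4 in total.

4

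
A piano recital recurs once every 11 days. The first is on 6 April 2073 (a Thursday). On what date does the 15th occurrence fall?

The 15th occurrence is 14 intervals after the first: 14 × 11 = 154 days after 6 April 2073.
April has 30 days — 24 days to the end of April leaves 130.
May has 31 days (99 left).
June has 30 days (69 left).
July has 31 days (38 left).
August has 31 days (7 left).
7 days into September → 7 September 2073.

7 September 2073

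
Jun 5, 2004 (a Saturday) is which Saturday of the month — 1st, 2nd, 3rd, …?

1st

Day 5 falls in week ⌈5/7⌉ of the month.
Days 1–7 hold the 1st Saturday, 8–14 the 2nd, 15–21 the 3rd, 22–28 the 4th, 29–31 the 5th.
5 is in the range for the 1st.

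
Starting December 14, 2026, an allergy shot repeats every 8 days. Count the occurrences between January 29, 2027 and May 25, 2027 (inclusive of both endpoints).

15

Occurrences land 8·i days after December 14, 2026 for i = 0, 1, 2, …
January 29, 2027 is 46 days after the start; 46 ÷ 8 = 5 remainder 6; since the remainder is 6, round up to i = 6. First occurrence in the window: #7 on January 31, 2027 (6×8 = 48 days in).
May 25, 2027 is 162 days after the start; 162 ÷ 8 = 20 remainder 2. Last occurrence in the window: #21 on May 23, 2027.
Occurrences #7 through #21: 15 in total.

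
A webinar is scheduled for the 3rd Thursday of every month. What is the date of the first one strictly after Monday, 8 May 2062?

May 2062 starts on a Monday; its first Thursday is the 4th, so the 3rd Thursday is the 18th — 18 May 2062.
18 May 2062 is after 8 May 2062, so that is the next one.

18 May 2062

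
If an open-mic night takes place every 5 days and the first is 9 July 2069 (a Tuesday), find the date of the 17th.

27 September 2069

The 17th occurrence is 16 intervals after the first: 16 × 5 = 80 days after 9 July 2069.
July has 31 days — 22 days to the end of July leaves 58.
August has 31 days (27 left).
27 days into September → 27 September 2069.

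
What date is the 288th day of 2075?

October 15, 2075

January has 31 days (288 − 31 = 257 remain).
February has 28 days (257 − 28 = 229 remain).
March has 31 days (229 − 31 = 198 remain).
April has 30 days (198 − 30 = 168 remain).
May has 31 days (168 − 31 = 137 remain).
June has 30 days (137 − 30 = 107 remain).
July has 31 days (107 − 31 = 76 remain).
August has 31 days (76 − 31 = 45 remain).
September has 30 days (45 − 30 = 15 remain).
15 into October → October 15.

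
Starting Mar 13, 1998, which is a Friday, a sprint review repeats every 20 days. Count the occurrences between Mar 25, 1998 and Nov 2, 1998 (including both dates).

Occurrences land 20·i days after Mar 13, 1998 for i = 0, 1, 2, …
Mar 25, 1998 is 12 days after the start; 12 ÷ 20 = 0 remainder 12; since the remainder is 12, round up to i = 1. First occurrence in the window: #2 on Apr 2, 1998 (1×20 = 20 days in).
Nov 2, 1998 is 234 days after the start; 234 ÷ 20 = 11 remainder 14. Last occurrence in the window: #12 on Oct 19, 1998.
Occurrences #2 through #12: 11 in total.

11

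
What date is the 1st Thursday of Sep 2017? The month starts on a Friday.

Sep 2017 begins on a Friday, so the first Thursday is Sep 7 (6 days later).

Sep 7, 2017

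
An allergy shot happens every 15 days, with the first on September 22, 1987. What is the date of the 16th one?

The 16th occurrence is 15 intervals after the first: 15 × 15 = 225 days after September 22, 1987.
September has 30 days — 8 days to the end of September leaves 217.
October has 31 days (186 left).
November has 30 days (156 left).
December has 31 days (125 left).
January has 31 days (94 left).
February has 29 days (65 left).
March has 31 days (34 left).
April has 30 days (4 left).
4 days into May → May 4, 1988.

May 4, 1988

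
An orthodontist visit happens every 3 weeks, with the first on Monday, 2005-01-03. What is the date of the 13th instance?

2005-09-12

The 13th occurrence is 12 intervals after the first: 12 × 21 = 252 days after 2005-01-03.
January has 31 days — 28 days to the end of January leaves 224.
February has 28 days (196 left).
March has 31 days (165 left).
April has 30 days (135 left).
May has 31 days (104 left).
June has 30 days (74 left).
July has 31 days (43 left).
August has 31 days (12 left).
12 days into September → 2005-09-12.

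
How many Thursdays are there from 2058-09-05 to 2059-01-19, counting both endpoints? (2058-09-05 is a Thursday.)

20

2058-09-05 is a Thursday; the first Thursday on or after it is 2058-09-05.
From 2058-09-05 to 2059-01-19: 25 + 31 + 30 + 31 + 19 = 136 days (rest of September, October, November, December, January).
136 ÷ 7 = 19 full weeks with remainder 3, so 19 more Thursdays after the first → 20.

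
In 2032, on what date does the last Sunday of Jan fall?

Jan 2032 begins on a Thursday, so the first Sunday is Jan 4 (3 days later).
Jan 2032 has 31 days. Adding weeks: 4, 11, 18, 25 — the last one ≤ 31 is the 25th.

Jan 25, 2032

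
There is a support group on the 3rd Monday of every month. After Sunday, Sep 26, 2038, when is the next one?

Oct 18, 2038

Sep 2038 starts on a Wednesday; its first Monday is the 6th, so the 3rd Monday is the 20th — Sep 20, 2038.
That is not after Sep 26, 2038, so look at Oct 2038.
Oct 2038 starts on a Friday; its first Monday is the 4th, so the 3rd Monday is the 18th — Oct 18, 2038.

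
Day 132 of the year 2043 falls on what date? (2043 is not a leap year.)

Jan has 31 days (132 − 31 = 101 remain).
Feb has 28 days (101 − 28 = 73 remain).
Mar has 31 days (73 − 31 = 42 remain).
Apr has 30 days (42 − 30 = 12 remain).
12 into May → May 12.

May 12, 2043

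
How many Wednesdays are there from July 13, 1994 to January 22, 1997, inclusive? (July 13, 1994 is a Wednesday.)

July 13, 1994 is a Wednesday; the first Wednesday on or after it is July 13, 1994.
From July 13, 1994 to January 22, 1997: 171 + 365 + 366 + 22 = 924 days (rest of 1994, 1995, 1996, to January 22, 1997 in 1997).
924 ÷ 7 = 132 full weeks with remainder 0, so 132 more Wednesdays after the first → 133.

133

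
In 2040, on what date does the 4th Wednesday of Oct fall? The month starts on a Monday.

Oct 2040 begins on a Monday, so the first Wednesday is Oct 3 (2 days later).
The 4th Wednesday is 3 weeks later: 3 + 21 = 24.

Oct 24, 2040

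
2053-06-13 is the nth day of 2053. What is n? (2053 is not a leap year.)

Days in months before June: 31 + 28 + 31 + 30 + 31 = 151.
Plus 13 days into June → day 164.

164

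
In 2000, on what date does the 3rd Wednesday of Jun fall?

Jun 2000 begins on a Thursday, so the first Wednesday is Jun 7 (6 days later).
The 3rd Wednesday is 2 weeks later: 7 + 14 = 21.

Jun 21, 2000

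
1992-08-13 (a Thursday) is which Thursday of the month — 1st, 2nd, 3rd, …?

2nd

Day 13 falls in week ⌈13/7⌉ of the month.
Days 1–7 hold the 1st Thursday, 8–14 the 2nd, 15–21 the 3rd, 22–28 the 4th, 29–31 the 5th.
13 is in the range for the 2nd.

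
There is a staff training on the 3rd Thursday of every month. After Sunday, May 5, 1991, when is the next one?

May 1991 starts on a Wednesday; its first Thursday is the 2nd, so the 3rd Thursday is the 16th — May 16, 1991.
May 16, 1991 is after May 5, 1991, so that is the next one.

May 16, 1991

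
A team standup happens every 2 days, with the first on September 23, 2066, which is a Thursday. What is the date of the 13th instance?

October 17, 2066

The 13th occurrence is 12 intervals after the first: 12 × 2 = 24 days after September 23, 2066.
September has 30 days — 7 days to the end of September leaves 17.
17 days into October → October 17, 2066.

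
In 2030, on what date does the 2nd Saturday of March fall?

The first Saturday of March 2030 is March 2.
The 2nd Saturday is 1 weeks later: 2 + 7 = 9.

March 9, 2030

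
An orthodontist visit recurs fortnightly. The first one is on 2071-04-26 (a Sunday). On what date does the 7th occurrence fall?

The 7th occurrence is 6 intervals after the first: 6 × 14 = 84 days after 2071-04-26.
April has 30 days — 4 days to the end of April leaves 80.
May has 31 days (49 left).
June has 30 days (19 left).
19 days into July → 2071-07-19.

2071-07-19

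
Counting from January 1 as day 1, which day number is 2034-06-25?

Days in months before June: 31 + 28 + 31 + 30 + 31 = 151.
Plus 25 days into June → day 176.

176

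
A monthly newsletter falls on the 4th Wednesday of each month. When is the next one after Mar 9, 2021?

Mar 24, 2021

Mar 2021 starts on a Monday; its first Wednesday is the 3rd, so the 4th Wednesday is the 24th — Mar 24, 2021.
Mar 24, 2021 is after Mar 9, 2021, so that is the next one.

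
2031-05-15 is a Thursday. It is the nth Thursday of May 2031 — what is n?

3rd

Day 15 falls in week ⌈15/7⌉ of the month.
Days 1–7 hold the 1st Thursday, 8–14 the 2nd, 15–21 the 3rd, 22–28 the 4th, 29–31 the 5th.
15 is in the range for the 3rd.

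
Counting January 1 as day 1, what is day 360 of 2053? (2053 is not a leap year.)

26 December 2053

January has 31 days (360 − 31 = 329 remain).
February has 28 days (329 − 28 = 301 remain).
March has 31 days (301 − 31 = 270 remain).
April has 30 days (270 − 30 = 240 remain).
May has 31 days (240 − 31 = 209 remain).
June has 30 days (209 − 30 = 179 remain).
July has 31 days (179 − 31 = 148 remain).
August has 31 days (148 − 31 = 117 remain).
September has 30 days (117 − 30 = 87 remain).
October has 31 days (87 − 31 = 56 remain).
November has 30 days (56 − 30 = 26 remain).
26 into December → December 26.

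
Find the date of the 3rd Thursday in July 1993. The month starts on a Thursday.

1993-07-15

July 1993 begins on a Thursday, so the first Thursday is July 1.
The 3rd Thursday is 2 weeks later: 1 + 14 = 15.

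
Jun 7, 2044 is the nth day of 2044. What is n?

159

Days in months before Jun: 31 + 29 + 31 + 30 + 31 = 152.
Plus 7 days into Jun → day 159.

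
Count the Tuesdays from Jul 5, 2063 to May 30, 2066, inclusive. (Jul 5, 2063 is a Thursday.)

Jul 5, 2063 is a Thursday; the first Tuesday on or after it is Jul 10, 2063 (5 days later).
From Jul 10, 2063 to May 30, 2066: 174 + 366 + 365 + 150 = 1055 days (rest of 2063, 2064, 2065, to May 30, 2066 in 2066).
1055 ÷ 7 = 150 full weeks with remainder 5, so 150 more Tuesdays after the first → 151.

151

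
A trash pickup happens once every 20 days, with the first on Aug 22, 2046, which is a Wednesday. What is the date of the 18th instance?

The 18th occurrence is 17 intervals after the first: 17 × 20 = 340 days after Aug 22, 2046.
Aug has 31 days — 9 days to the end of Aug leaves 331.
Sep has 30 days (301 left).
Oct has 31 days (270 left).
Nov has 30 days (240 left).
Dec has 31 days (209 left).
Jan has 31 days (178 left).
Feb has 28 days (150 left).
Mar has 31 days (119 left).
Apr has 30 days (89 left).
May has 31 days (58 left).
Jun has 30 days (28 left).
28 days into Jul → Jul 28, 2047.

Jul 28, 2047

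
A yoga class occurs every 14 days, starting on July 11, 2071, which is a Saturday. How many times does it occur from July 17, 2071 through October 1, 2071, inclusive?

Occurrences land 14·i days after July 11, 2071 for i = 0, 1, 2, …
July 17, 2071 is 6 days after the start; 6 ÷ 14 = 0 remainder 6; since the remainder is 6, round up to i = 1. First occurrence in the window: #2 on July 25, 2071 (1×14 = 14 days in).
October 1, 2071 is 82 days after the start; 82 ÷ 14 = 5 remainder 12. Last occurrence in the window: #6 on September 19, 2071.
Occurrences #2 through #6: 5 in total.

5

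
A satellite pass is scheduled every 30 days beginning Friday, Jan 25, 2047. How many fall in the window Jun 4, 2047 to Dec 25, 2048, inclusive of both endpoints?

19

Occurrences land 30·i days after Jan 25, 2047 for i = 0, 1, 2, …
Jun 4, 2047 is 130 days after the start; 130 ÷ 30 = 4 remainder 10; since the remainder is 10, round up to i = 5. First occurrence in the window: #6 on Jun 24, 2047 (5×30 = 150 days in).
Dec 25, 2048 is 700 days after the start; 700 ÷ 30 = 23 remainder 10. Last occurrence in the window: #24 on Dec 15, 2048.
Occurrences #6 through #24: 19 in total.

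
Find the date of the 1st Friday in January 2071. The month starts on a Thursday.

January 2071 begins on a Thursday, so the first Friday is January 2 (1 day later).

2 January 2071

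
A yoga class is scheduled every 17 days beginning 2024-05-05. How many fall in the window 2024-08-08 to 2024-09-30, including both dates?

Occurrences land 17·i days after 2024-05-05 for i = 0, 1, 2, …
2024-08-08 is 95 days after the start; 95 ÷ 17 = 5 remainder 10; since the remainder is 10, round up to i = 6. First occurrence in the window: #7 on 2024-08-15 (6×17 = 102 days in).
2024-09-30 is 148 days after the start; 148 ÷ 17 = 8 remainder 12. Last occurrence in the window: #9 on 2024-09-18.
Occurrences #7 through #9: 3 in total.

3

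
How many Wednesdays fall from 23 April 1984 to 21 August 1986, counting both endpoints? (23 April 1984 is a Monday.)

122

23 April 1984 is a Monday; the first Wednesday on or after it is 25 April 1984 (2 days later).
From 25 April 1984 to 21 August 1986: 250 + 365 + 233 = 848 days (rest of 1984, 1985, to 21 August 1986 in 1986).
848 ÷ 7 = 121 full weeks with remainder 1, so 121 more Wednesdays after the first → 122.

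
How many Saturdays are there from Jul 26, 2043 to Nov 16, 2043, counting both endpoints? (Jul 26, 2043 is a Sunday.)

16

Jul 26, 2043 is a Sunday; the first Saturday on or after it is Aug 1, 2043 (6 days later).
From Aug 1, 2043 to Nov 16, 2043: 30 + 30 + 31 + 16 = 107 days (rest of Aug, Sep, Oct, Nov).
107 ÷ 7 = 15 full weeks with remainder 2, so 15 more Saturdays after the first → 16.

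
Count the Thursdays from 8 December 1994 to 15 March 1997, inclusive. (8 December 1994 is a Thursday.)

119

8 December 1994 is a Thursday; the first Thursday on or after it is 8 December 1994.
From 8 December 1994 to 15 March 1997: 23 + 365 + 366 + 74 = 828 days (rest of 1994, 1995, 1996, to 15 March 1997 in 1997).
828 ÷ 7 = 118 full weeks with remainder 2, so 118 more Thursdays after the first → 119.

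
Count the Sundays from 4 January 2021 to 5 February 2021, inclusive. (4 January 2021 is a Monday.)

4 January 2021 is a Monday; the first Sunday on or after it is 10 January 2021 (6 days later).
From 10 January 2021 to 5 February 2021: 21 + 5 = 26 days (rest of January, February).
26 ÷ 7 = 3 full weeks with remainder 5, so 3 more Sundays after the first → 4.

4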